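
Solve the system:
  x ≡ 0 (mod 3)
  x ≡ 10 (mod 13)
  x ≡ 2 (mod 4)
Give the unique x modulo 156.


Moduli 3, 13, 4 are pairwise coprime; by CRT there is a unique solution modulo M = 3 · 13 · 4 = 156.
Solve pairwise, accumulating the modulus:
  Start with x ≡ 0 (mod 3).
  Combine with x ≡ 10 (mod 13): since gcd(3, 13) = 1, we get a unique residue mod 39.
    Write x = 0 + 3·t and substitute into x ≡ 10 (mod 13): 3·t ≡ 10 − 0 = 10 (mod 13).
    The inverse of 3 mod 13 is 9 (since 3·9 = 27 = 2·13 + 1), so t ≡ 9·10 = 90 ≡ 12 (mod 13).
    Then x = 0 + 3·12 = 36, valid modulo lcm(3, 13) = 39: x ≡ 36 (mod 39).
  Combine with x ≡ 2 (mod 4): since gcd(39, 4) = 1, we get a unique residue mod 156.
    Write x = 36 + 39·t and substitute into x ≡ 2 (mod 4): 39·t ≡ 2 − 36 = -34 (mod 4).
    Reduce coefficients mod 4: 3·t ≡ 2 (mod 4).
    The inverse of 3 mod 4 is 3 (since 3·3 = 9 = 2·4 + 1), so t ≡ 3·2 = 6 ≡ 2 (mod 4).
    Then x = 36 + 39·2 = 114, valid modulo lcm(39, 4) = 156: x ≡ 114 (mod 156).
Verify: 114 mod 3 = 0 ✓, 114 mod 13 = 10 ✓, 114 mod 4 = 2 ✓.

x ≡ 114 (mod 156).


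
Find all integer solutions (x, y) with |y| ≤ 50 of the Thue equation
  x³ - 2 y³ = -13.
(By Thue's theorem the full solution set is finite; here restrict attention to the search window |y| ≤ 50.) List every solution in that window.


The equation is x³ - 2y³ = -13. For fixed y, x³ = 2·y³ − 13, so a solution requires the RHS to be a perfect cube.
Strategy: iterate y from -50 to 50, compute RHS = 2·y³ − 13, and check whether it is a (positive or negative) perfect cube.
Check small values of y:
  y = 0: RHS = -13 is not a perfect cube.
  y = 1: RHS = -11 is not a perfect cube.
  y = -1: RHS = -15 is not a perfect cube.
  y = 2: RHS = 3 is not a perfect cube.
  y = -2: RHS = -29 is not a perfect cube.
  y = 3: RHS = 41 is not a perfect cube.
  y = -3: RHS = -67 is not a perfect cube.
Continuing the search up to |y| = 50 finds no solutions either.
No (x, y) in the scanned range satisfies the equation.

No integer solutions with |y| ≤ 50.


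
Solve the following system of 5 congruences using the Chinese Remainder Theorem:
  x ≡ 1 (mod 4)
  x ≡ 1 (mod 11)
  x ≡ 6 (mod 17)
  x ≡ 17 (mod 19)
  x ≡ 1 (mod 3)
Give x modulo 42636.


Product of moduli M = 4 · 11 · 17 · 19 · 3 = 42636.
Merge one congruence at a time:
  Start: x ≡ 1 (mod 4).
  Combine with x ≡ 1 (mod 11); new modulus lcm = 44.
    Write x = 1 + 4·t and substitute into x ≡ 1 (mod 11): 4·t ≡ 1 − 1 = 0 (mod 11).
    The inverse of 4 mod 11 is 3 (since 4·3 = 12 = 1·11 + 1), so t ≡ 3·0 = 0 ≡ 0 (mod 11).
    Then x = 1 + 4·0 = 1, valid modulo lcm(4, 11) = 44: x ≡ 1 (mod 44).
  Combine with x ≡ 6 (mod 17); new modulus lcm = 748.
    Write x = 1 + 44·t and substitute into x ≡ 6 (mod 17): 44·t ≡ 6 − 1 = 5 (mod 17).
    Reduce coefficients mod 17: 10·t ≡ 5 (mod 17).
    The inverse of 10 mod 17 is 12 (since 10·12 = 120 = 7·17 + 1), so t ≡ 12·5 = 60 ≡ 9 (mod 17).
    Then x = 1 + 44·9 = 397, valid modulo lcm(44, 17) = 748: x ≡ 397 (mod 748).
  Combine with x ≡ 17 (mod 19); new modulus lcm = 14212.
    Write x = 397 + 748·t and substitute into x ≡ 17 (mod 19): 748·t ≡ 17 − 397 = -380 (mod 19).
    Reduce coefficients mod 19: 7·t ≡ 0 (mod 19).
    The inverse of 7 mod 19 is 11 (since 7·11 = 77 = 4·19 + 1), so t ≡ 11·0 = 0 ≡ 0 (mod 19).
    Then x = 397 + 748·0 = 397, valid modulo lcm(748, 19) = 14212: x ≡ 397 (mod 14212).
  Combine with x ≡ 1 (mod 3); new modulus lcm = 42636.
    Write x = 397 + 14212·t and substitute into x ≡ 1 (mod 3): 14212·t ≡ 1 − 397 = -396 (mod 3).
    Reduce coefficients mod 3: 1·t ≡ 0 (mod 3).
    So t ≡ 0 (mod 3).
    Then x = 397 + 14212·0 = 397, valid modulo lcm(14212, 3) = 42636: x ≡ 397 (mod 42636).
Verify against each original: 397 mod 4 = 1, 397 mod 11 = 1, 397 mod 17 = 6, 397 mod 19 = 17, 397 mod 3 = 1.

x ≡ 397 (mod 42636).


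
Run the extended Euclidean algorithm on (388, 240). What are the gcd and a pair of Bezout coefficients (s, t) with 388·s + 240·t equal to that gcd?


Euclidean algorithm on (388, 240) — divide until remainder is 0:
  388 = 1 · 240 + 148
  240 = 1 · 148 + 92
  148 = 1 · 92 + 56
  92 = 1 · 56 + 36
  56 = 1 · 36 + 20
  36 = 1 · 20 + 16
  20 = 1 · 16 + 4
  16 = 4 · 4 + 0
gcd(388, 240) = 4.
Track Bezout coefficients alongside the remainders: start with r₀ = 388 = a·1 + b·0 (s = 1, t = 0) and r₁ = 240 = a·0 + b·1 (s = 0, t = 1); each new remainder r_{k+1} = r_{k-1} − q_k·r_k inherits s_{k+1} = s_{k-1} − q_k·s_k, t_{k+1} = t_{k-1} − q_k·t_k, so r_k = a·s_k + b·t_k at every step:
  q = 1: r = 148, s = 1 − 1·0 = 1, t = 0 − 1·1 = -1  (check: 388·1 + 240·(-1) = 148)
  q = 1: r = 92, s = 0 − 1·1 = -1, t = 1 − 1·(-1) = 2  (check: 388·(-1) + 240·2 = 92)
  q = 1: r = 56, s = 1 − 1·(-1) = 2, t = -1 − 1·2 = -3  (check: 388·2 + 240·(-3) = 56)
  q = 1: r = 36, s = -1 − 1·2 = -3, t = 2 − 1·(-3) = 5  (check: 388·(-3) + 240·5 = 36)
  q = 1: r = 20, s = 2 − 1·(-3) = 5, t = -3 − 1·5 = -8  (check: 388·5 + 240·(-8) = 20)
  q = 1: r = 16, s = -3 − 1·5 = -8, t = 5 − 1·(-8) = 13  (check: 388·(-8) + 240·13 = 16)
  q = 1: r = 4, s = 5 − 1·(-8) = 13, t = -8 − 1·13 = -21  (check: 388·13 + 240·(-21) = 4)
The row with r = 4 (the gcd) gives the Bezout coefficients s = 13, t = -21.
Result: 388 · (13) + 240 · (-21) = 4.

gcd(388, 240) = 4; s = 13, t = -21 (check: 388·13 + 240·(-21) = 4).


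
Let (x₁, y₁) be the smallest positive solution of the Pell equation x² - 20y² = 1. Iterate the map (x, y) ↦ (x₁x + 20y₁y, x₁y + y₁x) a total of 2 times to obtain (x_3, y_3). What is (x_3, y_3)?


Step 1: Find the fundamental solution (x₁, y₁) of x² - 20y² = 1.
  Expand √20 as a continued fraction. a₀ = ⌊√20⌋ = 4; iterate m_{k+1} = d_k·a_k − m_k, d_{k+1} = (20 − m_{k+1}²)/d_k, a_{k+1} = ⌊(a₀ + m_{k+1})/d_{k+1}⌋ (starting m₀ = 0, d₀ = 1), with convergents p_k = a_k·p_{k-1} + p_{k-2}, q_k = a_k·q_{k-1} + q_{k-2} (p₋₁ = 1, q₋₁ = 0):
  k = 0: a₀ = 4; p₀/q₀ = 4/1; p₀² − 20·q₀² = 16 − 20 = -4.
  k = 1: m = 4, d = 4, a = ⌊(4 + 4)/4⌋ = 2; p/q = (2·4 + 1)/(2·1 + 0) = 9/2; p² − 20·q² = 81 − 80 = 1.
  The first convergent with p² − 20·q² = 1 gives the fundamental solution (x₁, y₁) = (9, 2).
Step 2: Apply the recurrence (x_{n+1}, y_{n+1}) = (x₁x_n + 20y₁y_n, x₁y_n + y₁x_n) repeatedly.
  From (x_1, y_1) = (9, 2): x_2 = 9·9 + 20·2·2 = 161; y_2 = 9·2 + 2·9 = 36.
  From (x_2, y_2) = (161, 36): x_3 = 9·161 + 20·2·36 = 2889; y_3 = 9·36 + 2·161 = 646.
Step 3: Verify x_3² - 20·y_3² = 8346321 - 8346320 = 1 (should be 1). ✓

(x_1, y_1) = (9, 2); (x_3, y_3) = (2889, 646).


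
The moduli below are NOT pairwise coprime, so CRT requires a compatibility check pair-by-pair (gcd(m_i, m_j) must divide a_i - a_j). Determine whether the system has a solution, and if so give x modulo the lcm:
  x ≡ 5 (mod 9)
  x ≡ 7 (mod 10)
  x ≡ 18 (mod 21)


Moduli 9, 10, 21 are not pairwise coprime, so CRT works modulo lcm(m_i) when all pairwise compatibility conditions hold.
Pairwise compatibility: gcd(m_i, m_j) must divide a_i - a_j for every pair.
Merge one congruence at a time:
  Start: x ≡ 5 (mod 9).
  Combine with x ≡ 7 (mod 10): gcd(9, 10) = 1; 7 - 5 = 2, which IS divisible by 1, so compatible.
    Write x = 5 + 9·t and substitute into x ≡ 7 (mod 10): 9·t ≡ 7 − 5 = 2 (mod 10).
    The inverse of 9 mod 10 is 9 (since 9·9 = 81 = 8·10 + 1), so t ≡ 9·2 = 18 ≡ 8 (mod 10).
    Then x = 5 + 9·8 = 77, valid modulo lcm(9, 10) = 90: x ≡ 77 (mod 90).
  Combine with x ≡ 18 (mod 21): gcd(90, 21) = 3, and 18 - 77 = -59 is NOT divisible by 3.
    ⇒ system is inconsistent (no integer solution).

No solution (the system is inconsistent).


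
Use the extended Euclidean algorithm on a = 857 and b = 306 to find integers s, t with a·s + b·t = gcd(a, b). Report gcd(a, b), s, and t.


Euclidean algorithm on (857, 306) — divide until remainder is 0:
  857 = 2 · 306 + 245
  306 = 1 · 245 + 61
  245 = 4 · 61 + 1
  61 = 61 · 1 + 0
gcd(857, 306) = 1.
Track Bezout coefficients alongside the remainders: start with r₀ = 857 = a·1 + b·0 (s = 1, t = 0) and r₁ = 306 = a·0 + b·1 (s = 0, t = 1); each new remainder r_{k+1} = r_{k-1} − q_k·r_k inherits s_{k+1} = s_{k-1} − q_k·s_k, t_{k+1} = t_{k-1} − q_k·t_k, so r_k = a·s_k + b·t_k at every step:
  q = 2: r = 245, s = 1 − 2·0 = 1, t = 0 − 2·1 = -2  (check: 857·1 + 306·(-2) = 245)
  q = 1: r = 61, s = 0 − 1·1 = -1, t = 1 − 1·(-2) = 3  (check: 857·(-1) + 306·3 = 61)
  q = 4: r = 1, s = 1 − 4·(-1) = 5, t = -2 − 4·3 = -14  (check: 857·5 + 306·(-14) = 1)
The row with r = 1 (the gcd) gives the Bezout coefficients s = 5, t = -14.
Result: 857 · (5) + 306 · (-14) = 1.

gcd(857, 306) = 1; s = 5, t = -14 (check: 857·5 + 306·(-14) = 1).


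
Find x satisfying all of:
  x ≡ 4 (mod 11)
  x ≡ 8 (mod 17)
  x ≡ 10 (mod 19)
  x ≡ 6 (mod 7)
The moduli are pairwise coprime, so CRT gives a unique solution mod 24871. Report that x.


Product of moduli M = 11 · 17 · 19 · 7 = 24871.
Merge one congruence at a time:
  Start: x ≡ 4 (mod 11).
  Combine with x ≡ 8 (mod 17); new modulus lcm = 187.
    Write x = 4 + 11·t and substitute into x ≡ 8 (mod 17): 11·t ≡ 8 − 4 = 4 (mod 17).
    The inverse of 11 mod 17 is 14 (since 11·14 = 154 = 9·17 + 1), so t ≡ 14·4 = 56 ≡ 5 (mod 17).
    Then x = 4 + 11·5 = 59, valid modulo lcm(11, 17) = 187: x ≡ 59 (mod 187).
  Combine with x ≡ 10 (mod 19); new modulus lcm = 3553.
    Write x = 59 + 187·t and substitute into x ≡ 10 (mod 19): 187·t ≡ 10 − 59 = -49 (mod 19).
    Reduce coefficients mod 19: 16·t ≡ 8 (mod 19).
    The inverse of 16 mod 19 is 6 (since 16·6 = 96 = 5·19 + 1), so t ≡ 6·8 = 48 ≡ 10 (mod 19).
    Then x = 59 + 187·10 = 1929, valid modulo lcm(187, 19) = 3553: x ≡ 1929 (mod 3553).
  Combine with x ≡ 6 (mod 7); new modulus lcm = 24871.
    Write x = 1929 + 3553·t and substitute into x ≡ 6 (mod 7): 3553·t ≡ 6 − 1929 = -1923 (mod 7).
    Reduce coefficients mod 7: 4·t ≡ 2 (mod 7).
    The inverse of 4 mod 7 is 2 (since 4·2 = 8 = 1·7 + 1), so t ≡ 2·2 = 4 ≡ 4 (mod 7).
    Then x = 1929 + 3553·4 = 16141, valid modulo lcm(3553, 7) = 24871: x ≡ 16141 (mod 24871).
Verify against each original: 16141 mod 11 = 4, 16141 mod 17 = 8, 16141 mod 19 = 10, 16141 mod 7 = 6.

x ≡ 16141 (mod 24871).


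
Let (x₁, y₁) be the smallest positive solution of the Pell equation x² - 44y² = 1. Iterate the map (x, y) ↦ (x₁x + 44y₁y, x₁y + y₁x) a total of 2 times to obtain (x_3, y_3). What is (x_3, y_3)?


Step 1: Find the fundamental solution (x₁, y₁) of x² - 44y² = 1.
  Expand √44 as a continued fraction. a₀ = ⌊√44⌋ = 6; iterate m_{k+1} = d_k·a_k − m_k, d_{k+1} = (44 − m_{k+1}²)/d_k, a_{k+1} = ⌊(a₀ + m_{k+1})/d_{k+1}⌋ (starting m₀ = 0, d₀ = 1), with convergents p_k = a_k·p_{k-1} + p_{k-2}, q_k = a_k·q_{k-1} + q_{k-2} (p₋₁ = 1, q₋₁ = 0):
  k = 0: a₀ = 6; p₀/q₀ = 6/1; p₀² − 44·q₀² = 36 − 44 = -8.
  k = 1: m = 6, d = 8, a = ⌊(6 + 6)/8⌋ = 1; p/q = (1·6 + 1)/(1·1 + 0) = 7/1; p² − 44·q² = 49 − 44 = 5.
  k = 2: m = 2, d = 5, a = ⌊(6 + 2)/5⌋ = 1; p/q = (1·7 + 6)/(1·1 + 1) = 13/2; p² − 44·q² = 169 − 176 = -7.
  k = 3: m = 3, d = 7, a = ⌊(6 + 3)/7⌋ = 1; p/q = (1·13 + 7)/(1·2 + 1) = 20/3; p² − 44·q² = 400 − 396 = 4.
  k = 4: m = 4, d = 4, a = ⌊(6 + 4)/4⌋ = 2; p/q = (2·20 + 13)/(2·3 + 2) = 53/8; p² − 44·q² = 2809 − 2816 = -7.
  k = 5: m = 4, d = 7, a = ⌊(6 + 4)/7⌋ = 1; p/q = (1·53 + 20)/(1·8 + 3) = 73/11; p² − 44·q² = 5329 − 5324 = 5.
  k = 6: m = 3, d = 5, a = ⌊(6 + 3)/5⌋ = 1; p/q = (1·73 + 53)/(1·11 + 8) = 126/19; p² − 44·q² = 15876 − 15884 = -8.
  k = 7: m = 2, d = 8, a = ⌊(6 + 2)/8⌋ = 1; p/q = (1·126 + 73)/(1·19 + 11) = 199/30; p² − 44·q² = 39601 − 39600 = 1.
  The first convergent with p² − 44·q² = 1 gives the fundamental solution (x₁, y₁) = (199, 30).
Step 2: Apply the recurrence (x_{n+1}, y_{n+1}) = (x₁x_n + 44y₁y_n, x₁y_n + y₁x_n) repeatedly.
  From (x_1, y_1) = (199, 30): x_2 = 199·199 + 44·30·30 = 79201; y_2 = 199·30 + 30·199 = 11940.
  From (x_2, y_2) = (79201, 11940): x_3 = 199·79201 + 44·30·11940 = 31521799; y_3 = 199·11940 + 30·79201 = 4752090.
Step 3: Verify x_3² - 44·y_3² = 993623812196401 - 993623812196400 = 1 (should be 1). ✓

(x_1, y_1) = (199, 30); (x_3, y_3) = (31521799, 4752090).


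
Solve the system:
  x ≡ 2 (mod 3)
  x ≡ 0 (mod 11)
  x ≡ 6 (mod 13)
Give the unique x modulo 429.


Moduli 3, 11, 13 are pairwise coprime; by CRT there is a unique solution modulo M = 3 · 11 · 13 = 429.
Solve pairwise, accumulating the modulus:
  Start with x ≡ 2 (mod 3).
  Combine with x ≡ 0 (mod 11): since gcd(3, 11) = 1, we get a unique residue mod 33.
    Write x = 2 + 3·t and substitute into x ≡ 0 (mod 11): 3·t ≡ 0 − 2 = -2 (mod 11).
    Reduce coefficients mod 11: 3·t ≡ 9 (mod 11).
    The inverse of 3 mod 11 is 4 (since 3·4 = 12 = 1·11 + 1), so t ≡ 4·9 = 36 ≡ 3 (mod 11).
    Then x = 2 + 3·3 = 11, valid modulo lcm(3, 11) = 33: x ≡ 11 (mod 33).
  Combine with x ≡ 6 (mod 13): since gcd(33, 13) = 1, we get a unique residue mod 429.
    Write x = 11 + 33·t and substitute into x ≡ 6 (mod 13): 33·t ≡ 6 − 11 = -5 (mod 13).
    Reduce coefficients mod 13: 7·t ≡ 8 (mod 13).
    The inverse of 7 mod 13 is 2 (since 7·2 = 14 = 1·13 + 1), so t ≡ 2·8 = 16 ≡ 3 (mod 13).
    Then x = 11 + 33·3 = 110, valid modulo lcm(33, 13) = 429: x ≡ 110 (mod 429).
Verify: 110 mod 3 = 2 ✓, 110 mod 11 = 0 ✓, 110 mod 13 = 6 ✓.

x ≡ 110 (mod 429).


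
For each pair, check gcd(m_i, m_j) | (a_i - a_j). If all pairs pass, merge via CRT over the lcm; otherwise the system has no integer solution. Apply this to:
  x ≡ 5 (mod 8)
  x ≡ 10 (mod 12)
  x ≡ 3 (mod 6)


Moduli 8, 12, 6 are not pairwise coprime, so CRT works modulo lcm(m_i) when all pairwise compatibility conditions hold.
Pairwise compatibility: gcd(m_i, m_j) must divide a_i - a_j for every pair.
Merge one congruence at a time:
  Start: x ≡ 5 (mod 8).
  Combine with x ≡ 10 (mod 12): gcd(8, 12) = 4, and 10 - 5 = 5 is NOT divisible by 4.
    ⇒ system is inconsistent (no integer solution).

No solution (the system is inconsistent).


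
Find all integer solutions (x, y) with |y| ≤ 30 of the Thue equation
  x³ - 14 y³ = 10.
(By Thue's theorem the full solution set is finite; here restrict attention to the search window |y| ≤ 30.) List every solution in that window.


The equation is x³ - 14y³ = 10. For fixed y, x³ = 14·y³ + 10, so a solution requires the RHS to be a perfect cube.
Strategy: iterate y from -30 to 30, compute RHS = 14·y³ + 10, and check whether it is a (positive or negative) perfect cube.
Check small values of y:
  y = 0: RHS = 10 is not a perfect cube.
  y = 1: RHS = 24 is not a perfect cube.
  y = -1: RHS = -4 is not a perfect cube.
  y = 2: RHS = 122 is not a perfect cube.
  y = -2: RHS = -102 is not a perfect cube.
  y = 3: RHS = 388 is not a perfect cube.
  y = -3: RHS = -368 is not a perfect cube.
Continuing the search up to |y| = 30 finds no solutions either.
No (x, y) in the scanned range satisfies the equation.

No integer solutions with |y| ≤ 30.


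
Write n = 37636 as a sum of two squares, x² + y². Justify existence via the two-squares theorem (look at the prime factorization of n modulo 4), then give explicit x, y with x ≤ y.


Step 1: Factor n = 37636 = 2^2 · 97^2.
Step 2: Check the mod-4 condition on each prime factor: 2 = 2 (special); 97 ≡ 1 (mod 4), exponent 2.
All primes ≡ 3 (mod 4) appear to even exponent (or don't appear), so by the two-squares theorem n IS expressible as a sum of two squares.
Step 3: Build a representation. Group n = k² · m with k = 2 and m = 97 · 97 = 9409 (a product of primes ≡ 1 (mod 4)); a representation of m scales to one of n via (k·x)² + (k·y)² = k²(x² + y²). Each prime p ≡ 1 (mod 4) is itself a sum of two squares; find a² by testing p − a² for a perfect square:
  97: 97 − 1² = 96, 97 − 2² = 93, 97 − 3² = 88, 97 − 4² = 81 = 9² ⇒ 97 = 4² + 9².
  Combine using the Brahmagupta–Fibonacci identity (a² + b²)(c² + d²) = (ac − bd)² + (ad + bc)² = (ac + bd)² + (ad − bc)²:
  97 · 97 = 9409: from (4² + 9²)(4² + 9²), take (4·4 − 9·9, 4·9 + 9·4) = (16 − 81, 36 + 36) = (-65, 72); dropping signs (only squares matter) gives (65, 72); check 65² + 72² = 4225 + 5184 = 9409 ✓.
  Scale by k = 2: (2·65, 2·72) = (130, 144).
Step 4: Order so x ≤ y and verify: 130² + 144² = 16900 + 20736 = 37636 = n. ✓

n = 37636 = 130² + 144² (one valid representation with x ≤ y).


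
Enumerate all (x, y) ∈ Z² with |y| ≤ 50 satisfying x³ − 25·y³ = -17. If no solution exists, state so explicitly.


The equation is x³ - 25y³ = -17. For fixed y, x³ = 25·y³ − 17, so a solution requires the RHS to be a perfect cube.
Strategy: iterate y from -50 to 50, compute RHS = 25·y³ − 17, and check whether it is a (positive or negative) perfect cube.
Check small values of y:
  y = 0: RHS = -17 is not a perfect cube.
  y = 1: RHS = 8 = (2)³ ⇒ x = 2 works.
  y = -1: RHS = -42 is not a perfect cube.
  y = 2: RHS = 183 is not a perfect cube.
  y = -2: RHS = -217 is not a perfect cube.
  y = 3: RHS = 658 is not a perfect cube.
  y = -3: RHS = -692 is not a perfect cube.
Continuing the search up to |y| = 50 finds no further solutions beyond those listed.
Collected solutions: (2, 1).

Solutions (with |y| ≤ 50): (2, 1).


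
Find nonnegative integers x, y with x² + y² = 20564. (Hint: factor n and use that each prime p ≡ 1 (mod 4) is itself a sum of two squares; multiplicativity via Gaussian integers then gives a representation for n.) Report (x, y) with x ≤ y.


Step 1: Factor n = 20564 = 2^2 · 53 · 97.
Step 2: Check the mod-4 condition on each prime factor: 2 = 2 (special); 53 ≡ 1 (mod 4), exponent 1; 97 ≡ 1 (mod 4), exponent 1.
All primes ≡ 3 (mod 4) appear to even exponent (or don't appear), so by the two-squares theorem n IS expressible as a sum of two squares.
Step 3: Build a representation. Group n = k² · m with k = 2 and m = 53 · 97 = 5141 (a product of primes ≡ 1 (mod 4)); a representation of m scales to one of n via (k·x)² + (k·y)² = k²(x² + y²). Each prime p ≡ 1 (mod 4) is itself a sum of two squares; find a² by testing p − a² for a perfect square:
  53: 53 − 1² = 52, 53 − 2² = 49 = 7² ⇒ 53 = 2² + 7².
  97: 97 − 1² = 96, 97 − 2² = 93, 97 − 3² = 88, 97 − 4² = 81 = 9² ⇒ 97 = 4² + 9².
  Combine using the Brahmagupta–Fibonacci identity (a² + b²)(c² + d²) = (ac − bd)² + (ad + bc)² = (ac + bd)² + (ad − bc)²:
  53 · 97 = 5141: from (2² + 7²)(4² + 9²), take (2·4 − 7·9, 2·9 + 7·4) = (8 − 63, 18 + 28) = (-55, 46); dropping signs (only squares matter) gives (55, 46); check 55² + 46² = 3025 + 2116 = 5141 ✓.
  Scale by k = 2: (2·55, 2·46) = (110, 92).
Step 4: Order so x ≤ y and verify: 92² + 110² = 8464 + 12100 = 20564 = n. ✓

n = 20564 = 92² + 110² (one valid representation with x ≤ y).


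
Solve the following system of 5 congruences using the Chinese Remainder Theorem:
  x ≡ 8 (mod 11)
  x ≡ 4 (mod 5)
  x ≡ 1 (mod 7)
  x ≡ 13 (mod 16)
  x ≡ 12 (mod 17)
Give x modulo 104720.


Product of moduli M = 11 · 5 · 7 · 16 · 17 = 104720.
Merge one congruence at a time:
  Start: x ≡ 8 (mod 11).
  Combine with x ≡ 4 (mod 5); new modulus lcm = 55.
    Write x = 8 + 11·t and substitute into x ≡ 4 (mod 5): 11·t ≡ 4 − 8 = -4 (mod 5).
    Reduce coefficients mod 5: 1·t ≡ 1 (mod 5).
    So t ≡ 1 (mod 5).
    Then x = 8 + 11·1 = 19, valid modulo lcm(11, 5) = 55: x ≡ 19 (mod 55).
  Combine with x ≡ 1 (mod 7); new modulus lcm = 385.
    Write x = 19 + 55·t and substitute into x ≡ 1 (mod 7): 55·t ≡ 1 − 19 = -18 (mod 7).
    Reduce coefficients mod 7: 6·t ≡ 3 (mod 7).
    The inverse of 6 mod 7 is 6 (since 6·6 = 36 = 5·7 + 1), so t ≡ 6·3 = 18 ≡ 4 (mod 7).
    Then x = 19 + 55·4 = 239, valid modulo lcm(55, 7) = 385: x ≡ 239 (mod 385).
  Combine with x ≡ 13 (mod 16); new modulus lcm = 6160.
    Write x = 239 + 385·t and substitute into x ≡ 13 (mod 16): 385·t ≡ 13 − 239 = -226 (mod 16).
    Reduce coefficients mod 16: 1·t ≡ 14 (mod 16).
    So t ≡ 14 (mod 16).
    Then x = 239 + 385·14 = 5629, valid modulo lcm(385, 16) = 6160: x ≡ 5629 (mod 6160).
  Combine with x ≡ 12 (mod 17); new modulus lcm = 104720.
    Write x = 5629 + 6160·t and substitute into x ≡ 12 (mod 17): 6160·t ≡ 12 − 5629 = -5617 (mod 17).
    Reduce coefficients mod 17: 6·t ≡ 10 (mod 17).
    The inverse of 6 mod 17 is 3 (since 6·3 = 18 = 1·17 + 1), so t ≡ 3·10 = 30 ≡ 13 (mod 17).
    Then x = 5629 + 6160·13 = 85709, valid modulo lcm(6160, 17) = 104720: x ≡ 85709 (mod 104720).
Verify against each original: 85709 mod 11 = 8, 85709 mod 5 = 4, 85709 mod 7 = 1, 85709 mod 16 = 13, 85709 mod 17 = 12.

x ≡ 85709 (mod 104720).


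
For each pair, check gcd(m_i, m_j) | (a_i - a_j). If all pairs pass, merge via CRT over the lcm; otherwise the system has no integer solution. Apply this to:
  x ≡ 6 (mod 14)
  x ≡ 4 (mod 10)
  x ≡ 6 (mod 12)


Moduli 14, 10, 12 are not pairwise coprime, so CRT works modulo lcm(m_i) when all pairwise compatibility conditions hold.
Pairwise compatibility: gcd(m_i, m_j) must divide a_i - a_j for every pair.
Merge one congruence at a time:
  Start: x ≡ 6 (mod 14).
  Combine with x ≡ 4 (mod 10): gcd(14, 10) = 2; 4 - 6 = -2, which IS divisible by 2, so compatible.
    Write x = 6 + 14·t and substitute into x ≡ 4 (mod 10): 14·t ≡ 4 − 6 = -2 (mod 10).
    Divide the congruence (and modulus) by g = 2: 7·t ≡ -1 (mod 5).
    Reduce coefficients mod 5: 2·t ≡ 4 (mod 5).
    The inverse of 2 mod 5 is 3 (since 2·3 = 6 = 1·5 + 1), so t ≡ 3·4 = 12 ≡ 2 (mod 5).
    Then x = 6 + 14·2 = 34, valid modulo lcm(14, 10) = 70: x ≡ 34 (mod 70).
  Combine with x ≡ 6 (mod 12): gcd(70, 12) = 2; 6 - 34 = -28, which IS divisible by 2, so compatible.
    Write x = 34 + 70·t and substitute into x ≡ 6 (mod 12): 70·t ≡ 6 − 34 = -28 (mod 12).
    Divide the congruence (and modulus) by g = 2: 35·t ≡ -14 (mod 6).
    Reduce coefficients mod 6: 5·t ≡ 4 (mod 6).
    The inverse of 5 mod 6 is 5 (since 5·5 = 25 = 4·6 + 1), so t ≡ 5·4 = 20 ≡ 2 (mod 6).
    Then x = 34 + 70·2 = 174, valid modulo lcm(70, 12) = 420: x ≡ 174 (mod 420).
Verify: 174 mod 14 = 6, 174 mod 10 = 4, 174 mod 12 = 6.

x ≡ 174 (mod 420).


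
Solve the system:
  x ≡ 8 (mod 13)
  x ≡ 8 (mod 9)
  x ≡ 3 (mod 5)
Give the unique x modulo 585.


Moduli 13, 9, 5 are pairwise coprime; by CRT there is a unique solution modulo M = 13 · 9 · 5 = 585.
Solve pairwise, accumulating the modulus:
  Start with x ≡ 8 (mod 13).
  Combine with x ≡ 8 (mod 9): since gcd(13, 9) = 1, we get a unique residue mod 117.
    Write x = 8 + 13·t and substitute into x ≡ 8 (mod 9): 13·t ≡ 8 − 8 = 0 (mod 9).
    Reduce coefficients mod 9: 4·t ≡ 0 (mod 9).
    The inverse of 4 mod 9 is 7 (since 4·7 = 28 = 3·9 + 1), so t ≡ 7·0 = 0 ≡ 0 (mod 9).
    Then x = 8 + 13·0 = 8, valid modulo lcm(13, 9) = 117: x ≡ 8 (mod 117).
  Combine with x ≡ 3 (mod 5): since gcd(117, 5) = 1, we get a unique residue mod 585.
    Write x = 8 + 117·t and substitute into x ≡ 3 (mod 5): 117·t ≡ 3 − 8 = -5 (mod 5).
    Reduce coefficients mod 5: 2·t ≡ 0 (mod 5).
    The inverse of 2 mod 5 is 3 (since 2·3 = 6 = 1·5 + 1), so t ≡ 3·0 = 0 ≡ 0 (mod 5).
    Then x = 8 + 117·0 = 8, valid modulo lcm(117, 5) = 585: x ≡ 8 (mod 585).
Verify: 8 mod 13 = 8 ✓, 8 mod 9 = 8 ✓, 8 mod 5 = 3 ✓.

x ≡ 8 (mod 585).


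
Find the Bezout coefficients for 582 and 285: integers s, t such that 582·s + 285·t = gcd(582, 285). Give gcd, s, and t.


Euclidean algorithm on (582, 285) — divide until remainder is 0:
  582 = 2 · 285 + 12
  285 = 23 · 12 + 9
  12 = 1 · 9 + 3
  9 = 3 · 3 + 0
gcd(582, 285) = 3.
Track Bezout coefficients alongside the remainders: start with r₀ = 582 = a·1 + b·0 (s = 1, t = 0) and r₁ = 285 = a·0 + b·1 (s = 0, t = 1); each new remainder r_{k+1} = r_{k-1} − q_k·r_k inherits s_{k+1} = s_{k-1} − q_k·s_k, t_{k+1} = t_{k-1} − q_k·t_k, so r_k = a·s_k + b·t_k at every step:
  q = 2: r = 12, s = 1 − 2·0 = 1, t = 0 − 2·1 = -2  (check: 582·1 + 285·(-2) = 12)
  q = 23: r = 9, s = 0 − 23·1 = -23, t = 1 − 23·(-2) = 47  (check: 582·(-23) + 285·47 = 9)
  q = 1: r = 3, s = 1 − 1·(-23) = 24, t = -2 − 1·47 = -49  (check: 582·24 + 285·(-49) = 3)
The row with r = 3 (the gcd) gives the Bezout coefficients s = 24, t = -49.
Result: 582 · (24) + 285 · (-49) = 3.

gcd(582, 285) = 3; s = 24, t = -49 (check: 582·24 + 285·(-49) = 3).


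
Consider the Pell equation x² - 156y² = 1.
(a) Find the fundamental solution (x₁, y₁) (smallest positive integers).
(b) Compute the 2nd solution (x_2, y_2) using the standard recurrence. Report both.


Step 1: Find the fundamental solution (x₁, y₁) of x² - 156y² = 1.
  Expand √156 as a continued fraction. a₀ = ⌊√156⌋ = 12; iterate m_{k+1} = d_k·a_k − m_k, d_{k+1} = (156 − m_{k+1}²)/d_k, a_{k+1} = ⌊(a₀ + m_{k+1})/d_{k+1}⌋ (starting m₀ = 0, d₀ = 1), with convergents p_k = a_k·p_{k-1} + p_{k-2}, q_k = a_k·q_{k-1} + q_{k-2} (p₋₁ = 1, q₋₁ = 0):
  k = 0: a₀ = 12; p₀/q₀ = 12/1; p₀² − 156·q₀² = 144 − 156 = -12.
  k = 1: m = 12, d = 12, a = ⌊(12 + 12)/12⌋ = 2; p/q = (2·12 + 1)/(2·1 + 0) = 25/2; p² − 156·q² = 625 − 624 = 1.
  The first convergent with p² − 156·q² = 1 gives the fundamental solution (x₁, y₁) = (25, 2).
Step 2: Apply the recurrence (x_{n+1}, y_{n+1}) = (x₁x_n + 156y₁y_n, x₁y_n + y₁x_n) repeatedly.
  From (x_1, y_1) = (25, 2): x_2 = 25·25 + 156·2·2 = 1249; y_2 = 25·2 + 2·25 = 100.
Step 3: Verify x_2² - 156·y_2² = 1560001 - 1560000 = 1 (should be 1). ✓

(x_1, y_1) = (25, 2); (x_2, y_2) = (1249, 100).


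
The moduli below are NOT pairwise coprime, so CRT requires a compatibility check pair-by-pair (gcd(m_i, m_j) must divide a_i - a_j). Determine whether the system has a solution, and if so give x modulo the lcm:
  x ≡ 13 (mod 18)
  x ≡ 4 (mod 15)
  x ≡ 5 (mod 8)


Moduli 18, 15, 8 are not pairwise coprime, so CRT works modulo lcm(m_i) when all pairwise compatibility conditions hold.
Pairwise compatibility: gcd(m_i, m_j) must divide a_i - a_j for every pair.
Merge one congruence at a time:
  Start: x ≡ 13 (mod 18).
  Combine with x ≡ 4 (mod 15): gcd(18, 15) = 3; 4 - 13 = -9, which IS divisible by 3, so compatible.
    Write x = 13 + 18·t and substitute into x ≡ 4 (mod 15): 18·t ≡ 4 − 13 = -9 (mod 15).
    Divide the congruence (and modulus) by g = 3: 6·t ≡ -3 (mod 5).
    Reduce coefficients mod 5: 1·t ≡ 2 (mod 5).
    So t ≡ 2 (mod 5).
    Then x = 13 + 18·2 = 49, valid modulo lcm(18, 15) = 90: x ≡ 49 (mod 90).
  Combine with x ≡ 5 (mod 8): gcd(90, 8) = 2; 5 - 49 = -44, which IS divisible by 2, so compatible.
    Write x = 49 + 90·t and substitute into x ≡ 5 (mod 8): 90·t ≡ 5 − 49 = -44 (mod 8).
    Divide the congruence (and modulus) by g = 2: 45·t ≡ -22 (mod 4).
    Reduce coefficients mod 4: 1·t ≡ 2 (mod 4).
    So t ≡ 2 (mod 4).
    Then x = 49 + 90·2 = 229, valid modulo lcm(90, 8) = 360: x ≡ 229 (mod 360).
Verify: 229 mod 18 = 13, 229 mod 15 = 4, 229 mod 8 = 5.

x ≡ 229 (mod 360).


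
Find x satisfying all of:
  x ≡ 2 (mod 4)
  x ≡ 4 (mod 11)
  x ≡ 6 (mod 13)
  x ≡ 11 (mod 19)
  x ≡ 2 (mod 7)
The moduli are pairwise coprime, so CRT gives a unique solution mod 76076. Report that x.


Product of moduli M = 4 · 11 · 13 · 19 · 7 = 76076.
Merge one congruence at a time:
  Start: x ≡ 2 (mod 4).
  Combine with x ≡ 4 (mod 11); new modulus lcm = 44.
    Write x = 2 + 4·t and substitute into x ≡ 4 (mod 11): 4·t ≡ 4 − 2 = 2 (mod 11).
    The inverse of 4 mod 11 is 3 (since 4·3 = 12 = 1·11 + 1), so t ≡ 3·2 = 6 ≡ 6 (mod 11).
    Then x = 2 + 4·6 = 26, valid modulo lcm(4, 11) = 44: x ≡ 26 (mod 44).
  Combine with x ≡ 6 (mod 13); new modulus lcm = 572.
    Write x = 26 + 44·t and substitute into x ≡ 6 (mod 13): 44·t ≡ 6 − 26 = -20 (mod 13).
    Reduce coefficients mod 13: 5·t ≡ 6 (mod 13).
    The inverse of 5 mod 13 is 8 (since 5·8 = 40 = 3·13 + 1), so t ≡ 8·6 = 48 ≡ 9 (mod 13).
    Then x = 26 + 44·9 = 422, valid modulo lcm(44, 13) = 572: x ≡ 422 (mod 572).
  Combine with x ≡ 11 (mod 19); new modulus lcm = 10868.
    Write x = 422 + 572·t and substitute into x ≡ 11 (mod 19): 572·t ≡ 11 − 422 = -411 (mod 19).
    Reduce coefficients mod 19: 2·t ≡ 7 (mod 19).
    The inverse of 2 mod 19 is 10 (since 2·10 = 20 = 1·19 + 1), so t ≡ 10·7 = 70 ≡ 13 (mod 19).
    Then x = 422 + 572·13 = 7858, valid modulo lcm(572, 19) = 10868: x ≡ 7858 (mod 10868).
  Combine with x ≡ 2 (mod 7); new modulus lcm = 76076.
    Write x = 7858 + 10868·t and substitute into x ≡ 2 (mod 7): 10868·t ≡ 2 − 7858 = -7856 (mod 7).
    Reduce coefficients mod 7: 4·t ≡ 5 (mod 7).
    The inverse of 4 mod 7 is 2 (since 4·2 = 8 = 1·7 + 1), so t ≡ 2·5 = 10 ≡ 3 (mod 7).
    Then x = 7858 + 10868·3 = 40462, valid modulo lcm(10868, 7) = 76076: x ≡ 40462 (mod 76076).
Verify against each original: 40462 mod 4 = 2, 40462 mod 11 = 4, 40462 mod 13 = 6, 40462 mod 19 = 11, 40462 mod 7 = 2.

x ≡ 40462 (mod 76076).


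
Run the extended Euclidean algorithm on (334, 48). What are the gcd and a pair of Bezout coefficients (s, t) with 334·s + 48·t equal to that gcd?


Euclidean algorithm on (334, 48) — divide until remainder is 0:
  334 = 6 · 48 + 46
  48 = 1 · 46 + 2
  46 = 23 · 2 + 0
gcd(334, 48) = 2.
Track Bezout coefficients alongside the remainders: start with r₀ = 334 = a·1 + b·0 (s = 1, t = 0) and r₁ = 48 = a·0 + b·1 (s = 0, t = 1); each new remainder r_{k+1} = r_{k-1} − q_k·r_k inherits s_{k+1} = s_{k-1} − q_k·s_k, t_{k+1} = t_{k-1} − q_k·t_k, so r_k = a·s_k + b·t_k at every step:
  q = 6: r = 46, s = 1 − 6·0 = 1, t = 0 − 6·1 = -6  (check: 334·1 + 48·(-6) = 46)
  q = 1: r = 2, s = 0 − 1·1 = -1, t = 1 − 1·(-6) = 7  (check: 334·(-1) + 48·7 = 2)
The row with r = 2 (the gcd) gives the Bezout coefficients s = -1, t = 7.
Result: 334 · (-1) + 48 · (7) = 2.

gcd(334, 48) = 2; s = -1, t = 7 (check: 334·(-1) + 48·7 = 2).


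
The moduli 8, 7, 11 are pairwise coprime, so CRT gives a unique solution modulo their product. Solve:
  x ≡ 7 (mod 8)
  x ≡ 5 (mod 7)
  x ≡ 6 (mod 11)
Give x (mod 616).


Moduli 8, 7, 11 are pairwise coprime; by CRT there is a unique solution modulo M = 8 · 7 · 11 = 616.
Solve pairwise, accumulating the modulus:
  Start with x ≡ 7 (mod 8).
  Combine with x ≡ 5 (mod 7): since gcd(8, 7) = 1, we get a unique residue mod 56.
    Write x = 7 + 8·t and substitute into x ≡ 5 (mod 7): 8·t ≡ 5 − 7 = -2 (mod 7).
    Reduce coefficients mod 7: 1·t ≡ 5 (mod 7).
    So t ≡ 5 (mod 7).
    Then x = 7 + 8·5 = 47, valid modulo lcm(8, 7) = 56: x ≡ 47 (mod 56).
  Combine with x ≡ 6 (mod 11): since gcd(56, 11) = 1, we get a unique residue mod 616.
    Write x = 47 + 56·t and substitute into x ≡ 6 (mod 11): 56·t ≡ 6 − 47 = -41 (mod 11).
    Reduce coefficients mod 11: 1·t ≡ 3 (mod 11).
    So t ≡ 3 (mod 11).
    Then x = 47 + 56·3 = 215, valid modulo lcm(56, 11) = 616: x ≡ 215 (mod 616).
Verify: 215 mod 8 = 7 ✓, 215 mod 7 = 5 ✓, 215 mod 11 = 6 ✓.

x ≡ 215 (mod 616).


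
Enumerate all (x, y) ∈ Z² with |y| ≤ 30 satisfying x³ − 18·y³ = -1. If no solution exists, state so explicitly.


The equation is x³ - 18y³ = -1. For fixed y, x³ = 18·y³ − 1, so a solution requires the RHS to be a perfect cube.
Strategy: iterate y from -30 to 30, compute RHS = 18·y³ − 1, and check whether it is a (positive or negative) perfect cube.
Check small values of y:
  y = 0: RHS = -1 = (-1)³ ⇒ x = -1 works.
  y = 1: RHS = 17 is not a perfect cube.
  y = -1: RHS = -19 is not a perfect cube.
  y = 2: RHS = 143 is not a perfect cube.
  y = -2: RHS = -145 is not a perfect cube.
  y = 3: RHS = 485 is not a perfect cube.
  y = -3: RHS = -487 is not a perfect cube.
Continuing the search up to |y| = 30 finds no further solutions beyond those listed.
Collected solutions: (-1, 0).

Solutions (with |y| ≤ 30): (-1, 0).


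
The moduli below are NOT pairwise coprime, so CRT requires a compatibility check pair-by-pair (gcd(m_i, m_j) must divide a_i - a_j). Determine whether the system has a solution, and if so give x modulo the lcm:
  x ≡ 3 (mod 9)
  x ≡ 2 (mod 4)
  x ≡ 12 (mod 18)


Moduli 9, 4, 18 are not pairwise coprime, so CRT works modulo lcm(m_i) when all pairwise compatibility conditions hold.
Pairwise compatibility: gcd(m_i, m_j) must divide a_i - a_j for every pair.
Merge one congruence at a time:
  Start: x ≡ 3 (mod 9).
  Combine with x ≡ 2 (mod 4): gcd(9, 4) = 1; 2 - 3 = -1, which IS divisible by 1, so compatible.
    Write x = 3 + 9·t and substitute into x ≡ 2 (mod 4): 9·t ≡ 2 − 3 = -1 (mod 4).
    Reduce coefficients mod 4: 1·t ≡ 3 (mod 4).
    So t ≡ 3 (mod 4).
    Then x = 3 + 9·3 = 30, valid modulo lcm(9, 4) = 36: x ≡ 30 (mod 36).
  Combine with x ≡ 12 (mod 18): gcd(36, 18) = 18; 12 - 30 = -18, which IS divisible by 18, so compatible.
    Write x = 30 + 36·t and substitute into x ≡ 12 (mod 18): 36·t ≡ 12 − 30 = -18 (mod 18).
    Divide the congruence (and modulus) by g = 18: 2·t ≡ -1 (mod 1).
    Modulo 1 every t works; take t = 0.
    Then x = 30 + 36·0 = 30, valid modulo lcm(36, 18) = 36: x ≡ 30 (mod 36).
Verify: 30 mod 9 = 3, 30 mod 4 = 2, 30 mod 18 = 12.

x ≡ 30 (mod 36).


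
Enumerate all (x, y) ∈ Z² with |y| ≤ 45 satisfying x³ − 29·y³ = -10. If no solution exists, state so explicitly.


The equation is x³ - 29y³ = -10. For fixed y, x³ = 29·y³ − 10, so a solution requires the RHS to be a perfect cube.
Strategy: iterate y from -45 to 45, compute RHS = 29·y³ − 10, and check whether it is a (positive or negative) perfect cube.
Check small values of y:
  y = 0: RHS = -10 is not a perfect cube.
  y = 1: RHS = 19 is not a perfect cube.
  y = -1: RHS = -39 is not a perfect cube.
  y = 2: RHS = 222 is not a perfect cube.
  y = -2: RHS = -242 is not a perfect cube.
  y = 3: RHS = 773 is not a perfect cube.
  y = -3: RHS = -793 is not a perfect cube.
Continuing the search up to |y| = 45 finds no solutions either.
No (x, y) in the scanned range satisfies the equation.

No integer solutions with |y| ≤ 45.


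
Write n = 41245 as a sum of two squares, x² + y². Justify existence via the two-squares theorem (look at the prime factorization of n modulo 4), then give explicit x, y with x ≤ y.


Step 1: Factor n = 41245 = 5 · 73 · 113.
Step 2: Check the mod-4 condition on each prime factor: 5 ≡ 1 (mod 4), exponent 1; 73 ≡ 1 (mod 4), exponent 1; 113 ≡ 1 (mod 4), exponent 1.
All primes ≡ 3 (mod 4) appear to even exponent (or don't appear), so by the two-squares theorem n IS expressible as a sum of two squares.
Step 3: Build a representation. Here n = 5 · 73 · 113 is a product of primes ≡ 1 (mod 4). Each prime p ≡ 1 (mod 4) is itself a sum of two squares; find a² by testing p − a² for a perfect square:
  5: 5 − 1² = 4 = 2² ⇒ 5 = 1² + 2².
  73: 73 − 1² = 72, 73 − 2² = 69, 73 − 3² = 64 = 8² ⇒ 73 = 3² + 8².
  113: 113 − 1² = 112, 113 − 2² = 109, 113 − 3² = 104, 113 − 4² = 97, 113 − 5² = 88, 113 − 6² = 77, 113 − 7² = 64 = 8² ⇒ 113 = 7² + 8².
  Combine using the Brahmagupta–Fibonacci identity (a² + b²)(c² + d²) = (ac − bd)² + (ad + bc)² = (ac + bd)² + (ad − bc)²:
  5 · 73 = 365: from (1² + 2²)(3² + 8²), take (1·3 − 2·8, 1·8 + 2·3) = (3 − 16, 8 + 6) = (-13, 14); dropping signs (only squares matter) gives (13, 14); check 13² + 14² = 169 + 196 = 365 ✓.
  365 · 113 = 41245: from (13² + 14²)(7² + 8²), take (13·7 − 14·8, 13·8 + 14·7) = (91 − 112, 104 + 98) = (-21, 202); dropping signs (only squares matter) gives (21, 202); check 21² + 202² = 441 + 40804 = 41245 ✓.
Step 4: Order so x ≤ y and verify: 21² + 202² = 441 + 40804 = 41245 = n. ✓

n = 41245 = 21² + 202² (one valid representation with x ≤ y).


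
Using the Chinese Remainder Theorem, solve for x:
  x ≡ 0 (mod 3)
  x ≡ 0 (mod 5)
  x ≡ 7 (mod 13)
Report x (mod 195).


Moduli 3, 5, 13 are pairwise coprime; by CRT there is a unique solution modulo M = 3 · 5 · 13 = 195.
Solve pairwise, accumulating the modulus:
  Start with x ≡ 0 (mod 3).
  Combine with x ≡ 0 (mod 5): since gcd(3, 5) = 1, we get a unique residue mod 15.
    Write x = 0 + 3·t and substitute into x ≡ 0 (mod 5): 3·t ≡ 0 − 0 = 0 (mod 5).
    The inverse of 3 mod 5 is 2 (since 3·2 = 6 = 1·5 + 1), so t ≡ 2·0 = 0 ≡ 0 (mod 5).
    Then x = 0 + 3·0 = 0, valid modulo lcm(3, 5) = 15: x ≡ 0 (mod 15).
  Combine with x ≡ 7 (mod 13): since gcd(15, 13) = 1, we get a unique residue mod 195.
    Write x = 0 + 15·t and substitute into x ≡ 7 (mod 13): 15·t ≡ 7 − 0 = 7 (mod 13).
    Reduce coefficients mod 13: 2·t ≡ 7 (mod 13).
    The inverse of 2 mod 13 is 7 (since 2·7 = 14 = 1·13 + 1), so t ≡ 7·7 = 49 ≡ 10 (mod 13).
    Then x = 0 + 15·10 = 150, valid modulo lcm(15, 13) = 195: x ≡ 150 (mod 195).
Verify: 150 mod 3 = 0 ✓, 150 mod 5 = 0 ✓, 150 mod 13 = 7 ✓.

x ≡ 150 (mod 195).


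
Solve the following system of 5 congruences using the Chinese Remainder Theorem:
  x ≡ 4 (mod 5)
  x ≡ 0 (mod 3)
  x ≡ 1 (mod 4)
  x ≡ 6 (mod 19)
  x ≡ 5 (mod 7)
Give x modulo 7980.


Product of moduli M = 5 · 3 · 4 · 19 · 7 = 7980.
Merge one congruence at a time:
  Start: x ≡ 4 (mod 5).
  Combine with x ≡ 0 (mod 3); new modulus lcm = 15.
    Write x = 4 + 5·t and substitute into x ≡ 0 (mod 3): 5·t ≡ 0 − 4 = -4 (mod 3).
    Reduce coefficients mod 3: 2·t ≡ 2 (mod 3).
    The inverse of 2 mod 3 is 2 (since 2·2 = 4 = 1·3 + 1), so t ≡ 2·2 = 4 ≡ 1 (mod 3).
    Then x = 4 + 5·1 = 9, valid modulo lcm(5, 3) = 15: x ≡ 9 (mod 15).
  Combine with x ≡ 1 (mod 4); new modulus lcm = 60.
    Write x = 9 + 15·t and substitute into x ≡ 1 (mod 4): 15·t ≡ 1 − 9 = -8 (mod 4).
    Reduce coefficients mod 4: 3·t ≡ 0 (mod 4).
    The inverse of 3 mod 4 is 3 (since 3·3 = 9 = 2·4 + 1), so t ≡ 3·0 = 0 ≡ 0 (mod 4).
    Then x = 9 + 15·0 = 9, valid modulo lcm(15, 4) = 60: x ≡ 9 (mod 60).
  Combine with x ≡ 6 (mod 19); new modulus lcm = 1140.
    Write x = 9 + 60·t and substitute into x ≡ 6 (mod 19): 60·t ≡ 6 − 9 = -3 (mod 19).
    Reduce coefficients mod 19: 3·t ≡ 16 (mod 19).
    The inverse of 3 mod 19 is 13 (since 3·13 = 39 = 2·19 + 1), so t ≡ 13·16 = 208 ≡ 18 (mod 19).
    Then x = 9 + 60·18 = 1089, valid modulo lcm(60, 19) = 1140: x ≡ 1089 (mod 1140).
  Combine with x ≡ 5 (mod 7); new modulus lcm = 7980.
    Write x = 1089 + 1140·t and substitute into x ≡ 5 (mod 7): 1140·t ≡ 5 − 1089 = -1084 (mod 7).
    Reduce coefficients mod 7: 6·t ≡ 1 (mod 7).
    The inverse of 6 mod 7 is 6 (since 6·6 = 36 = 5·7 + 1), so t ≡ 6·1 = 6 ≡ 6 (mod 7).
    Then x = 1089 + 1140·6 = 7929, valid modulo lcm(1140, 7) = 7980: x ≡ 7929 (mod 7980).
Verify against each original: 7929 mod 5 = 4, 7929 mod 3 = 0, 7929 mod 4 = 1, 7929 mod 19 = 6, 7929 mod 7 = 5.

x ≡ 7929 (mod 7980).


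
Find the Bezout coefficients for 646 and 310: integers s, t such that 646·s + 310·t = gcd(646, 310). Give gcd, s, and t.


Euclidean algorithm on (646, 310) — divide until remainder is 0:
  646 = 2 · 310 + 26
  310 = 11 · 26 + 24
  26 = 1 · 24 + 2
  24 = 12 · 2 + 0
gcd(646, 310) = 2.
Track Bezout coefficients alongside the remainders: start with r₀ = 646 = a·1 + b·0 (s = 1, t = 0) and r₁ = 310 = a·0 + b·1 (s = 0, t = 1); each new remainder r_{k+1} = r_{k-1} − q_k·r_k inherits s_{k+1} = s_{k-1} − q_k·s_k, t_{k+1} = t_{k-1} − q_k·t_k, so r_k = a·s_k + b·t_k at every step:
  q = 2: r = 26, s = 1 − 2·0 = 1, t = 0 − 2·1 = -2  (check: 646·1 + 310·(-2) = 26)
  q = 11: r = 24, s = 0 − 11·1 = -11, t = 1 − 11·(-2) = 23  (check: 646·(-11) + 310·23 = 24)
  q = 1: r = 2, s = 1 − 1·(-11) = 12, t = -2 − 1·23 = -25  (check: 646·12 + 310·(-25) = 2)
The row with r = 2 (the gcd) gives the Bezout coefficients s = 12, t = -25.
Result: 646 · (12) + 310 · (-25) = 2.

gcd(646, 310) = 2; s = 12, t = -25 (check: 646·12 + 310·(-25) = 2).
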